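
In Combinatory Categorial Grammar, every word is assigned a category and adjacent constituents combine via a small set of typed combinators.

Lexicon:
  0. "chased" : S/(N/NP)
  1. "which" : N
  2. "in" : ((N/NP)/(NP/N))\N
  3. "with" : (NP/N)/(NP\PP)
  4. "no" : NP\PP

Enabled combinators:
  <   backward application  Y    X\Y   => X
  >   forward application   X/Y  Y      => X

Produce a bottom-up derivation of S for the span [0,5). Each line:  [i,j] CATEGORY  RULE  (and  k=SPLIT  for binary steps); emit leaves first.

[0,5] S   >
  [0,1] "chased" : S/(N/NP)
  [1,5] N/NP   >
    [1,3] (N/NP)/(NP/N)   <
      [1,2] "which" : N
      [2,3] "in" : ((N/NP)/(NP/N))\N
    [3,5] NP/N   >
      [3,4] "with" : (NP/N)/(NP\PP)
      [4,5] "no" : NP\PP

[0,1] S/(N/NP)  lex  "chased"
[1,2] N  lex  "which"
[2,3] ((N/NP)/(NP/N))\N  lex  "in"
[1,3] (N/NP)/(NP/N)  <  k=2
[3,4] (NP/N)/(NP\PP)  lex  "with"
[4,5] NP\PP  lex  "no"
[3,5] NP/N  >  k=4
[1,5] N/NP  >  k=3
[0,5] S  >  k=1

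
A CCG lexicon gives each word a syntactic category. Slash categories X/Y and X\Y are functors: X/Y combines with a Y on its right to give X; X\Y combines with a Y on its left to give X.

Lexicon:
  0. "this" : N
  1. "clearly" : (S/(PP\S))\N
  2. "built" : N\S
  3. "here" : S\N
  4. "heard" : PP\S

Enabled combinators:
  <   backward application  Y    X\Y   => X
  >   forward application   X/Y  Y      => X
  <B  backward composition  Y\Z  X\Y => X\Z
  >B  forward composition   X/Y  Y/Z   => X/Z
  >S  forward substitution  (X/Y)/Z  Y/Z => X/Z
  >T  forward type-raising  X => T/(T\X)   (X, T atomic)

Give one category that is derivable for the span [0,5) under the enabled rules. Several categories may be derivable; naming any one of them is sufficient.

[0,5] S   >
  [0,2] S/(PP\S)   <
    [0,1] "this" : N
    [1,2] "clearly" : (S/(PP\S))\N
  [2,5] PP\S   <B
    [2,3] "built" : N\S
    [3,5] PP\N   <B
      [3,4] "here" : S\N
      [4,5] "heard" : PP\S

S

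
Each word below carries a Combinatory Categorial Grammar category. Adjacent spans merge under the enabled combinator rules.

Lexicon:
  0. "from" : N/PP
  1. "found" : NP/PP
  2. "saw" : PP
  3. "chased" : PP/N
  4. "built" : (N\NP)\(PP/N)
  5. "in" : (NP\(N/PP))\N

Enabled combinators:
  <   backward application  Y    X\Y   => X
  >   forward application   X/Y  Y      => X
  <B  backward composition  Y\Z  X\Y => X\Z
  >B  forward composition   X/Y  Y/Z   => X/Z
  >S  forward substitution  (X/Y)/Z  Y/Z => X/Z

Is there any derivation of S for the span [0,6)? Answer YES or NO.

N/PP NP/PP PP PP/N (N\NP)\(PP/N) (NP\(N/PP))\N
CKY chart[0,6] = {NP}; S ∉ chart

NO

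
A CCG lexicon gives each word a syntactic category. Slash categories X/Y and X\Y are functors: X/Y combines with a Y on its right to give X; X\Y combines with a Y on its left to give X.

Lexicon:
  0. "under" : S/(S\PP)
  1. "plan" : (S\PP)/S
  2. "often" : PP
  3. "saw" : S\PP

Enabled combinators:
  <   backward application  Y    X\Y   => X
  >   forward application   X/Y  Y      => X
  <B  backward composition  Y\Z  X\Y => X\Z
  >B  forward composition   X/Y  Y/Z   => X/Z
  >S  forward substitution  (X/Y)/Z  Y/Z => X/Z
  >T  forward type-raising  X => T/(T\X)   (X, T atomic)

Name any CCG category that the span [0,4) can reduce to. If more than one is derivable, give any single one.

S

[0,4] S   >
  [0,1] "under" : S/(S\PP)
  [1,4] S\PP   >
    [1,2] "plan" : (S\PP)/S
    [2,4] S   >
      [2,3] S/(S\PP)   >T
        [2,3] "often" : PP
      [3,4] "saw" : S\PP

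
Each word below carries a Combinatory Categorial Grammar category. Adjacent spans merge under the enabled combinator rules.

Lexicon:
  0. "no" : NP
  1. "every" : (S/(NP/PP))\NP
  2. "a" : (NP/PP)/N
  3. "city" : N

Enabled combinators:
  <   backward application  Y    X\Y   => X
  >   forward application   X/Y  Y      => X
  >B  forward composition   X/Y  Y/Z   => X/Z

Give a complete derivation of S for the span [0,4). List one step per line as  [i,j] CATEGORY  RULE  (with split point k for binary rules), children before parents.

[0,4] S   >
  [0,2] S/(NP/PP)   <
    [0,1] "no" : NP
    [1,2] "every" : (S/(NP/PP))\NP
  [2,4] NP/PP   >
    [2,3] "a" : (NP/PP)/N
    [3,4] "city" : N

[0,1] NP  lex  "no"
[1,2] (S/(NP/PP))\NP  lex  "every"
[0,2] S/(NP/PP)  <  k=1
[2,3] (NP/PP)/N  lex  "a"
[3,4] N  lex  "city"
[2,4] NP/PP  >  k=3
[0,4] S  >  k=2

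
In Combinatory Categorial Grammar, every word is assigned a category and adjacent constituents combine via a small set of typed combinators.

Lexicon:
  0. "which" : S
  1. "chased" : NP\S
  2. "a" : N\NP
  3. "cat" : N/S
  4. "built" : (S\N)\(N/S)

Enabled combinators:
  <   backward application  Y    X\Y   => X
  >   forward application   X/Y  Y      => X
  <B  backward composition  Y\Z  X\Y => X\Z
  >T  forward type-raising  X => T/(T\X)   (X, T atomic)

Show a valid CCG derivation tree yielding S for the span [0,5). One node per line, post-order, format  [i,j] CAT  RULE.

[0,5] S   <
  [0,3] N   <
    [0,2] NP   <
      [0,1] "which" : S
      [1,2] "chased" : NP\S
    [2,3] "a" : N\NP
  [3,5] S\N   <
    [3,4] "cat" : N/S
    [4,5] "built" : (S\N)\(N/S)

[0,1] S  lex  "which"
[1,2] NP\S  lex  "chased"
[0,2] NP  <  k=1
[2,3] N\NP  lex  "a"
[0,3] N  <  k=2
[3,4] N/S  lex  "cat"
[4,5] (S\N)\(N/S)  lex  "built"
[3,5] S\N  <  k=4
[0,5] S  <  k=3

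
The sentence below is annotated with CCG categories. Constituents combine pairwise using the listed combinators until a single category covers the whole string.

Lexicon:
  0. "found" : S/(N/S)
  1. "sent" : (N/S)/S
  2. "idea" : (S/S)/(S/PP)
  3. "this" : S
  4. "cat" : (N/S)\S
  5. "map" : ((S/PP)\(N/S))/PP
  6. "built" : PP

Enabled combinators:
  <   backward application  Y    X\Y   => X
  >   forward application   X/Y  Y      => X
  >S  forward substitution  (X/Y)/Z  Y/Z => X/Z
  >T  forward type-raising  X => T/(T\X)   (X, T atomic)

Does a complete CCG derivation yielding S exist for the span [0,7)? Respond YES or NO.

YES

[0,7] S   >
  [0,1] "found" : S/(N/S)
  [1,7] N/S   >S
    [1,2] "sent" : (N/S)/S
    [2,7] S/S   >
      [2,3] "idea" : (S/S)/(S/PP)
      [3,7] S/PP   <
        [3,5] N/S   <
          [3,4] "this" : S
          [4,5] "cat" : (N/S)\S
        [5,7] (S/PP)\(N/S)   >
          [5,6] "map" : ((S/PP)\(N/S))/PP
          [6,7] "built" : PP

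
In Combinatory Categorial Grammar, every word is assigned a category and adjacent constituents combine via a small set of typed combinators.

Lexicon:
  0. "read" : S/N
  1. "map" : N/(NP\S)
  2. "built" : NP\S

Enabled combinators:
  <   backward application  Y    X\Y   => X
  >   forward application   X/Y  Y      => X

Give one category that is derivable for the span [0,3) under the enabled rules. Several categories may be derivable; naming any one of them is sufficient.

S

[0,3] S   >
  [0,1] "read" : S/N
  [1,3] N   >
    [1,2] "map" : N/(NP\S)
    [2,3] "built" : NP\S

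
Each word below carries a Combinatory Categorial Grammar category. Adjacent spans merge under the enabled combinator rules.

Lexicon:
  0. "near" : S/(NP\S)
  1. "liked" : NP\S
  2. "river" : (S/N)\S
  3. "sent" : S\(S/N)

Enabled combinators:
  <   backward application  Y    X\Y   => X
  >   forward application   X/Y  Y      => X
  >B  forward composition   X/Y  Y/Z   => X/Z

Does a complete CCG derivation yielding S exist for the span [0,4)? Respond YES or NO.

[0,4] S   <
  [0,3] S/N   <
    [0,2] S   >
      [0,1] "near" : S/(NP\S)
      [1,2] "liked" : NP\S
    [2,3] "river" : (S/N)\S
  [3,4] "sent" : S\(S/N)

YES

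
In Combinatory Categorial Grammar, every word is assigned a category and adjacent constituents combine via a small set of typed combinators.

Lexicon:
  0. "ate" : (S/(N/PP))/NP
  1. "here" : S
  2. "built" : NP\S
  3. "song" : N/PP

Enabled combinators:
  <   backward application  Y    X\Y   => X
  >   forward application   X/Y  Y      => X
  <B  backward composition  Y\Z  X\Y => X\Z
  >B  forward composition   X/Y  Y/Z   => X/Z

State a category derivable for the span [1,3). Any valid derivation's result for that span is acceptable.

NP

[0,4] S   >
  [0,3] S/(N/PP)   >
    [0,1] "ate" : (S/(N/PP))/NP
    [1,3] NP   <
      [1,2] "here" : S
      [2,3] "built" : NP\S
  [3,4] "song" : N/PP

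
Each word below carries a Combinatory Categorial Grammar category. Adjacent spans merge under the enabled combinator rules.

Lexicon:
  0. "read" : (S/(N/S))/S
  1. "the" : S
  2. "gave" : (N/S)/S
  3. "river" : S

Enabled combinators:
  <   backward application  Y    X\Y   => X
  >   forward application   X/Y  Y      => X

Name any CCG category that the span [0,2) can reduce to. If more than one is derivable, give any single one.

[0,4] S   >
  [0,2] S/(N/S)   >
    [0,1] "read" : (S/(N/S))/S
    [1,2] "the" : S
  [2,4] N/S   >
    [2,3] "gave" : (N/S)/S
    [3,4] "river" : S

S/(N/S)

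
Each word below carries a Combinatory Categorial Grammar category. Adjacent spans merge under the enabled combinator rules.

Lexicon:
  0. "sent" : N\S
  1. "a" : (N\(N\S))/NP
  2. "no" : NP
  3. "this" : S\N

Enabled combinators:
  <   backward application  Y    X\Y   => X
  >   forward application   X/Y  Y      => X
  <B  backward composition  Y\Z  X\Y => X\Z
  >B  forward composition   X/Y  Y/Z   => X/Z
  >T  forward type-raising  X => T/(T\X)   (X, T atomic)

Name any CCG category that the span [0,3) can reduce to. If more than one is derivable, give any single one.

N

[0,4] S   <
  [0,3] N   <
    [0,1] "sent" : N\S
    [1,3] N\(N\S)   >
      [1,2] "a" : (N\(N\S))/NP
      [2,3] "no" : NP
  [3,4] "this" : S\N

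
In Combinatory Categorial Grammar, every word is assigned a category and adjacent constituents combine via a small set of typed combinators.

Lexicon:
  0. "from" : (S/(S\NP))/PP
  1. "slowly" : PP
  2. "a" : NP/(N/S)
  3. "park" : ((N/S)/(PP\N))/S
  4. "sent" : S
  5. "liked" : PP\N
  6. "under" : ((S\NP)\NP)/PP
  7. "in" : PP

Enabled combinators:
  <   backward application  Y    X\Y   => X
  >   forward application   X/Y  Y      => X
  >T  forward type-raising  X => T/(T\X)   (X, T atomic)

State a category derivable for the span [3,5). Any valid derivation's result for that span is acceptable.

[0,8] S   >
  [0,2] S/(S\NP)   >
    [0,1] "from" : (S/(S\NP))/PP
    [1,2] "slowly" : PP
  [2,8] S\NP   <
    [2,6] NP   >
      [2,3] "a" : NP/(N/S)
      [3,6] N/S   >
        [3,5] (N/S)/(PP\N)   >
          [3,4] "park" : ((N/S)/(PP\N))/S
          [4,5] "sent" : S
        [5,6] "liked" : PP\N
    [6,8] (S\NP)\NP   >
      [6,7] "under" : ((S\NP)\NP)/PP
      [7,8] "in" : PP

(N/S)/(PP\N)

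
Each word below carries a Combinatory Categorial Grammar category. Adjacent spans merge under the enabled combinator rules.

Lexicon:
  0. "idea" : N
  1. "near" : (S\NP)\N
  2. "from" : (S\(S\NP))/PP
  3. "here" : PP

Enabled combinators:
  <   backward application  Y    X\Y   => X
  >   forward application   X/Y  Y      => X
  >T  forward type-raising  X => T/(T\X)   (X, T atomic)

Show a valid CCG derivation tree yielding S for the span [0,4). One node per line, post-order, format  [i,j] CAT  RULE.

[0,4] S   <
  [0,2] S\NP   <
    [0,1] "idea" : N
    [1,2] "near" : (S\NP)\N
  [2,4] S\(S\NP)   >
    [2,3] "from" : (S\(S\NP))/PP
    [3,4] "here" : PP

[0,1] N  lex  "idea"
[1,2] (S\NP)\N  lex  "near"
[0,2] S\NP  <  k=1
[2,3] (S\(S\NP))/PP  lex  "from"
[3,4] PP  lex  "here"
[2,4] S\(S\NP)  >  k=3
[0,4] S  <  k=2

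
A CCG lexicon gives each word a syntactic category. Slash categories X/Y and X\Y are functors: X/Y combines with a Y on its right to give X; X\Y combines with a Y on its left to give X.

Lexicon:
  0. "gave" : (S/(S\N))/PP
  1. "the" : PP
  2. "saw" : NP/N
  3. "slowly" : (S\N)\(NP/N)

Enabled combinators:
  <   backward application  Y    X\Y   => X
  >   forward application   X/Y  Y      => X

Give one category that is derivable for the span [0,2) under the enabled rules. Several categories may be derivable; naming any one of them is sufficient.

S/(S\N)

[0,4] S   >
  [0,2] S/(S\N)   >
    [0,1] "gave" : (S/(S\N))/PP
    [1,2] "the" : PP
  [2,4] S\N   <
    [2,3] "saw" : NP/N
    [3,4] "slowly" : (S\N)\(NP/N)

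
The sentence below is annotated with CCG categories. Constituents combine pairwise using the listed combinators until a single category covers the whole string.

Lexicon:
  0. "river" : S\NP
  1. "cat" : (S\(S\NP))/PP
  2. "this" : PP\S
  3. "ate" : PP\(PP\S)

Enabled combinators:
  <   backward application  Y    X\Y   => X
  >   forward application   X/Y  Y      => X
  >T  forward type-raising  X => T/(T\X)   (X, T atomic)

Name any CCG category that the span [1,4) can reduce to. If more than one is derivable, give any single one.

S\(S\NP)

[0,4] S   <
  [0,1] "river" : S\NP
  [1,4] S\(S\NP)   >
    [1,2] "cat" : (S\(S\NP))/PP
    [2,4] PP   <
      [2,3] "this" : PP\S
      [3,4] "ate" : PP\(PP\S)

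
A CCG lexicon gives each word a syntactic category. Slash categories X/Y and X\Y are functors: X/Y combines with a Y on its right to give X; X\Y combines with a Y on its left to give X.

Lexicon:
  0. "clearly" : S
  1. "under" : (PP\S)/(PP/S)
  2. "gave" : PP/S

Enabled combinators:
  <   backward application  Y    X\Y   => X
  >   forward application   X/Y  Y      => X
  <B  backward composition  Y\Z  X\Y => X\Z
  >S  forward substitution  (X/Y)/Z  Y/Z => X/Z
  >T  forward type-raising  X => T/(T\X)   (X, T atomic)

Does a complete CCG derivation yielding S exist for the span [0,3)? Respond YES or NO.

NO

S (PP\S)/(PP/S) PP/S
CKY chart[0,3] = {N/(N\PP), NP/(NP\PP), PP, PP/(PP\PP), S/(S\PP)}; S ∉ chart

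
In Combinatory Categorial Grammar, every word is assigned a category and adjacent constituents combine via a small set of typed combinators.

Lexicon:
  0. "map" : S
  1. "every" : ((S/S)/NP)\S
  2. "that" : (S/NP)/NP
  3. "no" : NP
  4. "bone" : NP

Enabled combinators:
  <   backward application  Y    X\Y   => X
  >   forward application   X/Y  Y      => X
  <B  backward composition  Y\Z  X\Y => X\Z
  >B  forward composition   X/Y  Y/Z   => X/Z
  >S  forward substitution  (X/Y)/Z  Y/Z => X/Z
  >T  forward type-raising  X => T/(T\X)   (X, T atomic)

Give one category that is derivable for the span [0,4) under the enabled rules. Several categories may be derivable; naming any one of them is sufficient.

S/NP

[0,5] S   >
  [0,4] S/NP   >S
    [0,2] (S/S)/NP   <
      [0,1] "map" : S
      [1,2] "every" : ((S/S)/NP)\S
    [2,4] S/NP   >
      [2,3] "that" : (S/NP)/NP
      [3,4] "no" : NP
  [4,5] "bone" : NP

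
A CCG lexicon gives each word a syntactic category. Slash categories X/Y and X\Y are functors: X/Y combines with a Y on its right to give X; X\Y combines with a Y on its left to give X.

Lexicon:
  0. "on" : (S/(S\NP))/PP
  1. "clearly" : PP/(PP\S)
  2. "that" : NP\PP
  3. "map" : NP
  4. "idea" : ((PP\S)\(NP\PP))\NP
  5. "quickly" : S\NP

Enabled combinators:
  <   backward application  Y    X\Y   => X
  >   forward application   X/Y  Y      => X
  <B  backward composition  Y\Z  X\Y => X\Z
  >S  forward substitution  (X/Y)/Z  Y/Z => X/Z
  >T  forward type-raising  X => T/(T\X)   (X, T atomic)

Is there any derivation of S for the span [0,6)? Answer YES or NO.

YES

[0,6] S   >
  [0,5] S/(S\NP)   >
    [0,1] "on" : (S/(S\NP))/PP
    [1,5] PP   >
      [1,2] "clearly" : PP/(PP\S)
      [2,5] PP\S   <
        [2,3] "that" : NP\PP
        [3,5] (PP\S)\(NP\PP)   <
          [3,4] "map" : NP
          [4,5] "idea" : ((PP\S)\(NP\PP))\NP
  [5,6] "quickly" : S\NP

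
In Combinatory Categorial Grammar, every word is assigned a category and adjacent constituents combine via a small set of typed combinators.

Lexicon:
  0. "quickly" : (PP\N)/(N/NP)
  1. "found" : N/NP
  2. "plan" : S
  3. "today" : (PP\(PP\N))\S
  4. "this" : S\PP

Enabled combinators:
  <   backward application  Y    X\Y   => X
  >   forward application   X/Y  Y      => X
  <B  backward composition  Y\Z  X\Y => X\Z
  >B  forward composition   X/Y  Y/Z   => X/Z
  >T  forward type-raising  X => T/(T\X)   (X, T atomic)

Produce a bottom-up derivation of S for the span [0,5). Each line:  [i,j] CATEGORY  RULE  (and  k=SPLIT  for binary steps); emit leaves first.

[0,1] (PP\N)/(N/NP)  lex  "quickly"
[1,2] N/NP  lex  "found"
[0,2] PP\N  >  k=1
[2,3] S  lex  "plan"
[3,4] (PP\(PP\N))\S  lex  "today"
[2,4] PP\(PP\N)  <  k=3
[0,4] PP  <  k=2
[4,5] S\PP  lex  "this"
[0,5] S  <  k=4

[0,5] S   <
  [0,4] PP   <
    [0,2] PP\N   >
      [0,1] "quickly" : (PP\N)/(N/NP)
      [1,2] "found" : N/NP
    [2,4] PP\(PP\N)   <
      [2,3] "plan" : S
      [3,4] "today" : (PP\(PP\N))\S
  [4,5] "this" : S\PP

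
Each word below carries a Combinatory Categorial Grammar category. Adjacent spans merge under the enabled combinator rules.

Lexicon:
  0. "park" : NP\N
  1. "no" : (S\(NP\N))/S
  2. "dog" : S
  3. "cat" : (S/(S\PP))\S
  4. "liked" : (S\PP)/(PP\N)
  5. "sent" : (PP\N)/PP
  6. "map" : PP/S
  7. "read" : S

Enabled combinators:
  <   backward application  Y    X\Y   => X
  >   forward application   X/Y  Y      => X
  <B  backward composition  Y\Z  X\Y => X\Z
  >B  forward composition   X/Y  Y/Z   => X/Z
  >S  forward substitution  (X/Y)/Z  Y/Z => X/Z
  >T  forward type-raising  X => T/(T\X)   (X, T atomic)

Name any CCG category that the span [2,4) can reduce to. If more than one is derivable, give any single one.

[0,8] S   <
  [0,1] "park" : NP\N
  [1,8] S\(NP\N)   >
    [1,2] "no" : (S\(NP\N))/S
    [2,8] S   >
      [2,4] S/(S\PP)   <
        [2,3] "dog" : S
        [3,4] "cat" : (S/(S\PP))\S
      [4,8] S\PP   >
        [4,5] "liked" : (S\PP)/(PP\N)
        [5,8] PP\N   >
          [5,6] "sent" : (PP\N)/PP
          [6,8] PP   >
            [6,7] "map" : PP/S
            [7,8] "read" : S

S/(S\PP)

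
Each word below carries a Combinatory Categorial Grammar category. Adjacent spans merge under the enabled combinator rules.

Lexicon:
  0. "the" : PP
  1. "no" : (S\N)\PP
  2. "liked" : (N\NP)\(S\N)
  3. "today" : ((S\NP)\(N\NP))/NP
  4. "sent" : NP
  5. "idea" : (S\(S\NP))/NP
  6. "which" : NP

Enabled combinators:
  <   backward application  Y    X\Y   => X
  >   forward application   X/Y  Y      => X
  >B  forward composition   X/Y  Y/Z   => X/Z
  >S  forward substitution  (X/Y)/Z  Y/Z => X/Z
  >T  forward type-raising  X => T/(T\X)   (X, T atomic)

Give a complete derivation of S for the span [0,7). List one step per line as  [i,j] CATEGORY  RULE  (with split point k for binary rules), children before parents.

[0,7] S   <
  [0,5] S\NP   <
    [0,3] N\NP   <
      [0,2] S\N   <
        [0,1] "the" : PP
        [1,2] "no" : (S\N)\PP
      [2,3] "liked" : (N\NP)\(S\N)
    [3,5] (S\NP)\(N\NP)   >
      [3,4] "today" : ((S\NP)\(N\NP))/NP
      [4,5] "sent" : NP
  [5,7] S\(S\NP)   >
    [5,6] "idea" : (S\(S\NP))/NP
    [6,7] "which" : NP

[0,1] PP  lex  "the"
[1,2] (S\N)\PP  lex  "no"
[0,2] S\N  <  k=1
[2,3] (N\NP)\(S\N)  lex  "liked"
[0,3] N\NP  <  k=2
[3,4] ((S\NP)\(N\NP))/NP  lex  "today"
[4,5] NP  lex  "sent"
[3,5] (S\NP)\(N\NP)  >  k=4
[0,5] S\NP  <  k=3
[5,6] (S\(S\NP))/NP  lex  "idea"
[6,7] NP  lex  "which"
[5,7] S\(S\NP)  >  k=6
[0,7] S  <  k=5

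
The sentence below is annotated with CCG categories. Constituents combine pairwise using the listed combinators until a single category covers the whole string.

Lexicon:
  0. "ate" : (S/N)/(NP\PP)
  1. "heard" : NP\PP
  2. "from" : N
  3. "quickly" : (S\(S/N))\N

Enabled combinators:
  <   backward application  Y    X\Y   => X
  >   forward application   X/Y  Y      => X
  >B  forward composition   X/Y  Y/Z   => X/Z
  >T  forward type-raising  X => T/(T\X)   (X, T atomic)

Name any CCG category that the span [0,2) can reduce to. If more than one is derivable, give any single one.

S/N

[0,4] S   <
  [0,2] S/N   >
    [0,1] "ate" : (S/N)/(NP\PP)
    [1,2] "heard" : NP\PP
  [2,4] S\(S/N)   <
    [2,3] "from" : N
    [3,4] "quickly" : (S\(S/N))\N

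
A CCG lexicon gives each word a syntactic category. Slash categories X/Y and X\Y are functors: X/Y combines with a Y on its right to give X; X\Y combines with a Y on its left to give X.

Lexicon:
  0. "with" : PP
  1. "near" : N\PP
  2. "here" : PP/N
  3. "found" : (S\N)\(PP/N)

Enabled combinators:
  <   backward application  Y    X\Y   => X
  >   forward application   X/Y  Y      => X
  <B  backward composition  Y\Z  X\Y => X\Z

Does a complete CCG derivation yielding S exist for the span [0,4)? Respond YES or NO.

[0,4] S   <
  [0,2] N   <
    [0,1] "with" : PP
    [1,2] "near" : N\PP
  [2,4] S\N   <
    [2,3] "here" : PP/N
    [3,4] "found" : (S\N)\(PP/N)

YES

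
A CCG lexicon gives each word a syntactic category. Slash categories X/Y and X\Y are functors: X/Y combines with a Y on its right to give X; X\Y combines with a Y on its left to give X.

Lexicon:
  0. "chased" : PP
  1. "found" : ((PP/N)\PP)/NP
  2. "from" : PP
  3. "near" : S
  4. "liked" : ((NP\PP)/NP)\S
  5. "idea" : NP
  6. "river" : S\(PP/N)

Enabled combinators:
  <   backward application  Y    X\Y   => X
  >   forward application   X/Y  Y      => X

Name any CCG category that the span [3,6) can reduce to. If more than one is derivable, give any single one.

[0,7] S   <
  [0,6] PP/N   <
    [0,1] "chased" : PP
    [1,6] (PP/N)\PP   >
      [1,2] "found" : ((PP/N)\PP)/NP
      [2,6] NP   <
        [2,3] "from" : PP
        [3,6] NP\PP   >
          [3,5] (NP\PP)/NP   <
            [3,4] "near" : S
            [4,5] "liked" : ((NP\PP)/NP)\S
          [5,6] "idea" : NP
  [6,7] "river" : S\(PP/N)

NP\PP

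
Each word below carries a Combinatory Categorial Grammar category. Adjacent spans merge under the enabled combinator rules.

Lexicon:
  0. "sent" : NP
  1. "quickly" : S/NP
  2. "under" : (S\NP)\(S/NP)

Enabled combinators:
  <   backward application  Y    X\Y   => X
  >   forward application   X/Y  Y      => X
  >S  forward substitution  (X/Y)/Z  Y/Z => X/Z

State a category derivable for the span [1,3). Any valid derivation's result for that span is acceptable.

S\NP

[0,3] S   <
  [0,1] "sent" : NP
  [1,3] S\NP   <
    [1,2] "quickly" : S/NP
    [2,3] "under" : (S\NP)\(S/NP)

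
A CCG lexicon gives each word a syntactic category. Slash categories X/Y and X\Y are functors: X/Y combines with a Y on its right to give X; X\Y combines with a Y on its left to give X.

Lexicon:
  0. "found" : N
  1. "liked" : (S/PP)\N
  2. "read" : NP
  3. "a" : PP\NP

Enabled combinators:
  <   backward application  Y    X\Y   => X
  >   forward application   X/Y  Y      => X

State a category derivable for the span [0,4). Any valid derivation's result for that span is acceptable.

S

[0,4] S   >
  [0,2] S/PP   <
    [0,1] "found" : N
    [1,2] "liked" : (S/PP)\N
  [2,4] PP   <
    [2,3] "read" : NP
    [3,4] "a" : PP\NP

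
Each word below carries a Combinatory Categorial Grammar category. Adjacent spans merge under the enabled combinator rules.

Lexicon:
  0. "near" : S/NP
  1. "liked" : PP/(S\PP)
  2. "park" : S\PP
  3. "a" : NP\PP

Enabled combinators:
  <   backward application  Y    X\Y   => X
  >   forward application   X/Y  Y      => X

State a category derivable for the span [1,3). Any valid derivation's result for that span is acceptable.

PP

[0,4] S   >
  [0,1] "near" : S/NP
  [1,4] NP   <
    [1,3] PP   >
      [1,2] "liked" : PP/(S\PP)
      [2,3] "park" : S\PP
    [3,4] "a" : NP\PP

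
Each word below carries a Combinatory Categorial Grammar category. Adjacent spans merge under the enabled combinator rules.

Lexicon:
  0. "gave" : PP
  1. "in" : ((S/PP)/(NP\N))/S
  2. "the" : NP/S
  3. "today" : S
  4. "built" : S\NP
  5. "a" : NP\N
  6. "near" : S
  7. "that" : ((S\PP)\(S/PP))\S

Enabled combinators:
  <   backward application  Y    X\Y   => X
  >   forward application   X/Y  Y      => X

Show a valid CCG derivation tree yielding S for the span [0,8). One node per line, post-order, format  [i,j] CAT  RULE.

[0,1] PP  lex  "gave"
[1,2] ((S/PP)/(NP\N))/S  lex  "in"
[2,3] NP/S  lex  "the"
[3,4] S  lex  "today"
[2,4] NP  >  k=3
[4,5] S\NP  lex  "built"
[2,5] S  <  k=4
[1,5] (S/PP)/(NP\N)  >  k=2
[5,6] NP\N  lex  "a"
[1,6] S/PP  >  k=5
[6,7] S  lex  "near"
[7,8] ((S\PP)\(S/PP))\S  lex  "that"
[6,8] (S\PP)\(S/PP)  <  k=7
[1,8] S\PP  <  k=6
[0,8] S  <  k=1

[0,8] S   <
  [0,1] "gave" : PP
  [1,8] S\PP   <
    [1,6] S/PP   >
      [1,5] (S/PP)/(NP\N)   >
        [1,2] "in" : ((S/PP)/(NP\N))/S
        [2,5] S   <
          [2,4] NP   >
            [2,3] "the" : NP/S
            [3,4] "today" : S
          [4,5] "built" : S\NP
      [5,6] "a" : NP\N
    [6,8] (S\PP)\(S/PP)   <
      [6,7] "near" : S
      [7,8] "that" : ((S\PP)\(S/PP))\S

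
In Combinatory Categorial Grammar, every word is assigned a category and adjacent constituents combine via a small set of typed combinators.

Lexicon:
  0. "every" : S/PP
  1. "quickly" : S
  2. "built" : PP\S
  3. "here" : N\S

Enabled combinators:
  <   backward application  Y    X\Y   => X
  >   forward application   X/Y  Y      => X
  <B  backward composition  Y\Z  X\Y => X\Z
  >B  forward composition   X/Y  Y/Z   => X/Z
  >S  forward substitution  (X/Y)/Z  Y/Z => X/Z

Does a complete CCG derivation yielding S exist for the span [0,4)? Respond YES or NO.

S/PP S PP\S N\S
CKY chart[0,4] = {N}; S ∉ chart

NO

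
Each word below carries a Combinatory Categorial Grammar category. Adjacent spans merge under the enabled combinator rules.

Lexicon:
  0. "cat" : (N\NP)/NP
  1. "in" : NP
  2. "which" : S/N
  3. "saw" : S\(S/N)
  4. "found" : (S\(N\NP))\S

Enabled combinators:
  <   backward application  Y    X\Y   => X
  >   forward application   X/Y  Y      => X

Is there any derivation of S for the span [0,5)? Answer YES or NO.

YES

[0,5] S   <
  [0,2] N\NP   >
    [0,1] "cat" : (N\NP)/NP
    [1,2] "in" : NP
  [2,5] S\(N\NP)   <
    [2,4] S   <
      [2,3] "which" : S/N
      [3,4] "saw" : S\(S/N)
    [4,5] "found" : (S\(N\NP))\S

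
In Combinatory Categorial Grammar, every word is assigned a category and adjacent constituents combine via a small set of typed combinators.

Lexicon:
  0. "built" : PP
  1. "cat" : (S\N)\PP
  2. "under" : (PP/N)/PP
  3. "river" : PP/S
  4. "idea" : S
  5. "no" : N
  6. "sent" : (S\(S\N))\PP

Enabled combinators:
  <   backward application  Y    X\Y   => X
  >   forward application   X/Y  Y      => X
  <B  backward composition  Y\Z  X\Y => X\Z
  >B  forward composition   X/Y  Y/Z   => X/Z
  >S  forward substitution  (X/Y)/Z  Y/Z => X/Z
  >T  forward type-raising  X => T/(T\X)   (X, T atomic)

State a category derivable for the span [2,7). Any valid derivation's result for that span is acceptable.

S\(S\N)

[0,7] S   <
  [0,2] S\N   <
    [0,1] "built" : PP
    [1,2] "cat" : (S\N)\PP
  [2,7] S\(S\N)   <
    [2,6] PP   >
      [2,5] PP/N   >
        [2,3] "under" : (PP/N)/PP
        [3,5] PP   >
          [3,4] "river" : PP/S
          [4,5] "idea" : S
      [5,6] "no" : N
    [6,7] "sent" : (S\(S\N))\PP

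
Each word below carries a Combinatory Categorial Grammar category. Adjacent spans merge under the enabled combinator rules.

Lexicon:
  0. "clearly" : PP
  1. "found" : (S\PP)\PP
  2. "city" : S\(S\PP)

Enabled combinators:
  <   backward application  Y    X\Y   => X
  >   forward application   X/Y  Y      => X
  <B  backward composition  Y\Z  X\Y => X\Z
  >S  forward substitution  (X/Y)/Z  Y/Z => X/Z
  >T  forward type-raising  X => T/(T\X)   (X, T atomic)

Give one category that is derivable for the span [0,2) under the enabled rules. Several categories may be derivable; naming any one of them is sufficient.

S\PP

[0,3] S   <
  [0,2] S\PP   <
    [0,1] "clearly" : PP
    [1,2] "found" : (S\PP)\PP
  [2,3] "city" : S\(S\PP)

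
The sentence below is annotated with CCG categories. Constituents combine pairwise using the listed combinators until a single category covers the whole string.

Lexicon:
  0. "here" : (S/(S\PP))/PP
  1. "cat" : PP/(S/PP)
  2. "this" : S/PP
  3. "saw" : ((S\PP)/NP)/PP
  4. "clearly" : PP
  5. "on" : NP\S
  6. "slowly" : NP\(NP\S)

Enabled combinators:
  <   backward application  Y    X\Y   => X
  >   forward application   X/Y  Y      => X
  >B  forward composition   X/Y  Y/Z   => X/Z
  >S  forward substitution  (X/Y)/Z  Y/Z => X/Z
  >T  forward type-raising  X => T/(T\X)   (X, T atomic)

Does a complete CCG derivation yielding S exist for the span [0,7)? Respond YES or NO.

[0,7] S   >
  [0,3] S/(S\PP)   >
    [0,1] "here" : (S/(S\PP))/PP
    [1,3] PP   >
      [1,2] "cat" : PP/(S/PP)
      [2,3] "this" : S/PP
  [3,7] S\PP   >
    [3,5] (S\PP)/NP   >
      [3,4] "saw" : ((S\PP)/NP)/PP
      [4,5] "clearly" : PP
    [5,7] NP   <
      [5,6] "on" : NP\S
      [6,7] "slowly" : NP\(NP\S)

YES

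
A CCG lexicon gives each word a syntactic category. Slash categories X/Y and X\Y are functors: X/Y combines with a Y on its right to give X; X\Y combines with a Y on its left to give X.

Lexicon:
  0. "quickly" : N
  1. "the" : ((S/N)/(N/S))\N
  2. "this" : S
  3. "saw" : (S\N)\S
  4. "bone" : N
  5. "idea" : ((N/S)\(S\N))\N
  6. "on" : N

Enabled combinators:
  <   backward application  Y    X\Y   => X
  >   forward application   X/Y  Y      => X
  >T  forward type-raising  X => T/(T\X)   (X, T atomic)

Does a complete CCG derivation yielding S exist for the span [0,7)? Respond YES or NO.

YES

[0,7] S   >
  [0,6] S/N   >
    [0,2] (S/N)/(N/S)   <
      [0,1] "quickly" : N
      [1,2] "the" : ((S/N)/(N/S))\N
    [2,6] N/S   <
      [2,4] S\N   <
        [2,3] "this" : S
        [3,4] "saw" : (S\N)\S
      [4,6] (N/S)\(S\N)   <
        [4,5] "bone" : N
        [5,6] "idea" : ((N/S)\(S\N))\N
  [6,7] "on" : N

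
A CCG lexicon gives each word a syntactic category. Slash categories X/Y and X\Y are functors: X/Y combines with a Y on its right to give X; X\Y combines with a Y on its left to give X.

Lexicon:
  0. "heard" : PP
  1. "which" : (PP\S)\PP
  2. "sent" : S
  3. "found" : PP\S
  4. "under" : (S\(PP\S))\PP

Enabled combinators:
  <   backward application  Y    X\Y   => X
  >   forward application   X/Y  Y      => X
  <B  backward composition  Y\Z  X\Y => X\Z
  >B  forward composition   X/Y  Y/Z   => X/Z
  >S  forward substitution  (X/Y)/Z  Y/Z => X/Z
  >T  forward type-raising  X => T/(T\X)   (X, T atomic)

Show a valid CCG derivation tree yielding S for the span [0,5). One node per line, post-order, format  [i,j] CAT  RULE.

[0,1] PP  lex  "heard"
[1,2] (PP\S)\PP  lex  "which"
[2,3] S  lex  "sent"
[2,3] PP/(PP\S)  >T
[3,4] PP\S  lex  "found"
[2,4] PP  >  k=3
[4,5] (S\(PP\S))\PP  lex  "under"
[2,5] S\(PP\S)  <  k=4
[1,5] S\PP  <B  k=2
[0,5] S  <  k=1

[0,5] S   <
  [0,1] "heard" : PP
  [1,5] S\PP   <B
    [1,2] "which" : (PP\S)\PP
    [2,5] S\(PP\S)   <
      [2,4] PP   >
        [2,3] PP/(PP\S)   >T
          [2,3] "sent" : S
        [3,4] "found" : PP\S
      [4,5] "under" : (S\(PP\S))\PP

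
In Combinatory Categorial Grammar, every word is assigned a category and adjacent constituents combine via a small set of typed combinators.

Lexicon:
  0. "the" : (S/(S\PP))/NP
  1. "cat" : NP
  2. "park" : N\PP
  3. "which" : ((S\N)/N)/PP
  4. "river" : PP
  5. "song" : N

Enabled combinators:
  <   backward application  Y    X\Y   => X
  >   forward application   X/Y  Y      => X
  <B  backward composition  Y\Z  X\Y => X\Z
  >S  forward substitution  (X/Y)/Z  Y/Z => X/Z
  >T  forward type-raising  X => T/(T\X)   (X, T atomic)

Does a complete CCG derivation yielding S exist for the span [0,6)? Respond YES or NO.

YES

[0,6] S   >
  [0,2] S/(S\PP)   >
    [0,1] "the" : (S/(S\PP))/NP
    [1,2] "cat" : NP
  [2,6] S\PP   <B
    [2,3] "park" : N\PP
    [3,6] S\N   >
      [3,5] (S\N)/N   >
        [3,4] "which" : ((S\N)/N)/PP
        [4,5] "river" : PP
      [5,6] "song" : N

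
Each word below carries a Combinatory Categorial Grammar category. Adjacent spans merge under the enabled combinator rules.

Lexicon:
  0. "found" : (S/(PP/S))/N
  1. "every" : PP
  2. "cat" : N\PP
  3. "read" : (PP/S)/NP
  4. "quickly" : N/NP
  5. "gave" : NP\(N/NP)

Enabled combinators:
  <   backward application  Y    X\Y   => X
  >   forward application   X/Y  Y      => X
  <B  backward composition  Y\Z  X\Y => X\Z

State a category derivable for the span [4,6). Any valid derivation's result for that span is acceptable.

[0,6] S   >
  [0,3] S/(PP/S)   >
    [0,1] "found" : (S/(PP/S))/N
    [1,3] N   <
      [1,2] "every" : PP
      [2,3] "cat" : N\PP
  [3,6] PP/S   >
    [3,4] "read" : (PP/S)/NP
    [4,6] NP   <
      [4,5] "quickly" : N/NP
      [5,6] "gave" : NP\(N/NP)

NP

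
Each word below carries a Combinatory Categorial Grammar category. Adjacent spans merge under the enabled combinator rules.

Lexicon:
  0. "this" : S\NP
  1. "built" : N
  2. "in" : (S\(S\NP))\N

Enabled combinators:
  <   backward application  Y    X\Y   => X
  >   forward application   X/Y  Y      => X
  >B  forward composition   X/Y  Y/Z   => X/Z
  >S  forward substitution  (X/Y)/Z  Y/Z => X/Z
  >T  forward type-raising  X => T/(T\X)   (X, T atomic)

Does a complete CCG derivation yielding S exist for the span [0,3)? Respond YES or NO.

YES

[0,3] S   <
  [0,1] "this" : S\NP
  [1,3] S\(S\NP)   <
    [1,2] "built" : N
    [2,3] "in" : (S\(S\NP))\N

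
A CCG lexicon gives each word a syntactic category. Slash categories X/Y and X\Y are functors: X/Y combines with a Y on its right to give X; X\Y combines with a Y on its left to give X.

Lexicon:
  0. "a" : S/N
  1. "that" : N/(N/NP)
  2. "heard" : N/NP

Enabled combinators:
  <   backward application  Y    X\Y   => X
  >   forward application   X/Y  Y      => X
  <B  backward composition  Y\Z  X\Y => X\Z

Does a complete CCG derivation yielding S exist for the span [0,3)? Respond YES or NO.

[0,3] S   >
  [0,1] "a" : S/N
  [1,3] N   >
    [1,2] "that" : N/(N/NP)
    [2,3] "heard" : N/NP

YES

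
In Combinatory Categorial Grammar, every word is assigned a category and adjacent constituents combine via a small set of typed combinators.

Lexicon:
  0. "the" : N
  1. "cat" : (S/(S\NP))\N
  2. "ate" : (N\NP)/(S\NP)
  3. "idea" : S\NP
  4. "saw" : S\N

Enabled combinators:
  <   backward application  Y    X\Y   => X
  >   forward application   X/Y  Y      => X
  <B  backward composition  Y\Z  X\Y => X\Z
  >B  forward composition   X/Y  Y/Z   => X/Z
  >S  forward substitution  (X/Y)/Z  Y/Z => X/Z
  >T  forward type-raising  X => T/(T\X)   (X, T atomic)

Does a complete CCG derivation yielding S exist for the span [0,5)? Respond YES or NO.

YES

[0,5] S   >
  [0,2] S/(S\NP)   <
    [0,1] "the" : N
    [1,2] "cat" : (S/(S\NP))\N
  [2,5] S\NP   <B
    [2,4] N\NP   >
      [2,3] "ate" : (N\NP)/(S\NP)
      [3,4] "idea" : S\NP
    [4,5] "saw" : S\N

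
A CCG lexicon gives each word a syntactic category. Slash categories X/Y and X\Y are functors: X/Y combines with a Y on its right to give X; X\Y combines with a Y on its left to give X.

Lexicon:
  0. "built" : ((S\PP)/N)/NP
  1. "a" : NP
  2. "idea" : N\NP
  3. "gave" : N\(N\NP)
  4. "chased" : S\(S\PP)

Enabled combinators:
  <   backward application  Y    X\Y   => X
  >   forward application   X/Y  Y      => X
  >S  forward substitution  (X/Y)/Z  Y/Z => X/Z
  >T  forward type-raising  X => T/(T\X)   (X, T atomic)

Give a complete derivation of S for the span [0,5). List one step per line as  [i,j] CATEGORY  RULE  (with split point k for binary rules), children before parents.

[0,1] ((S\PP)/N)/NP  lex  "built"
[1,2] NP  lex  "a"
[0,2] (S\PP)/N  >  k=1
[2,3] N\NP  lex  "idea"
[3,4] N\(N\NP)  lex  "gave"
[2,4] N  <  k=3
[0,4] S\PP  >  k=2
[4,5] S\(S\PP)  lex  "chased"
[0,5] S  <  k=4

[0,5] S   <
  [0,4] S\PP   >
    [0,2] (S\PP)/N   >
      [0,1] "built" : ((S\PP)/N)/NP
      [1,2] "a" : NP
    [2,4] N   <
      [2,3] "idea" : N\NP
      [3,4] "gave" : N\(N\NP)
  [4,5] "chased" : S\(S\PP)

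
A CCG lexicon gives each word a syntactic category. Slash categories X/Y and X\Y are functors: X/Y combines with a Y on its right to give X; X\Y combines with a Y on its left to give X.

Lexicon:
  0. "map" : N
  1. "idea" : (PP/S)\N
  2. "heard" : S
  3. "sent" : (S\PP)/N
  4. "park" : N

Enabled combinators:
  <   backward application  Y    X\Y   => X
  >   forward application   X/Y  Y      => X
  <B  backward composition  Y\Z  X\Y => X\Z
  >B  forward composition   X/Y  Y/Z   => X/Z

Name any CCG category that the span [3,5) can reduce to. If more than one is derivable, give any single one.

S\PP

[0,5] S   <
  [0,3] PP   >
    [0,2] PP/S   <
      [0,1] "map" : N
      [1,2] "idea" : (PP/S)\N
    [2,3] "heard" : S
  [3,5] S\PP   >
    [3,4] "sent" : (S\PP)/N
    [4,5] "park" : N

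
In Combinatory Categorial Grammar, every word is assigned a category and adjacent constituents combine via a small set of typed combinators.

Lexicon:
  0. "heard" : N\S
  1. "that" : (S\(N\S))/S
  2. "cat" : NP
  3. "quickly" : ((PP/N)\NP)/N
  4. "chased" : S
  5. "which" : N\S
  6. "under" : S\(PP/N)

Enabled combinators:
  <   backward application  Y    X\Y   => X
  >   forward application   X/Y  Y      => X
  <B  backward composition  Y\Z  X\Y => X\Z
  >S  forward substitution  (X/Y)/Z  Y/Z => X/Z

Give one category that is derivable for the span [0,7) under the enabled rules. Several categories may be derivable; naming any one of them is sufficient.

S

[0,7] S   <
  [0,1] "heard" : N\S
  [1,7] S\(N\S)   >
    [1,2] "that" : (S\(N\S))/S
    [2,7] S   <
      [2,6] PP/N   <
        [2,3] "cat" : NP
        [3,6] (PP/N)\NP   >
          [3,4] "quickly" : ((PP/N)\NP)/N
          [4,6] N   <
            [4,5] "chased" : S
            [5,6] "which" : N\S
      [6,7] "under" : S\(PP/N)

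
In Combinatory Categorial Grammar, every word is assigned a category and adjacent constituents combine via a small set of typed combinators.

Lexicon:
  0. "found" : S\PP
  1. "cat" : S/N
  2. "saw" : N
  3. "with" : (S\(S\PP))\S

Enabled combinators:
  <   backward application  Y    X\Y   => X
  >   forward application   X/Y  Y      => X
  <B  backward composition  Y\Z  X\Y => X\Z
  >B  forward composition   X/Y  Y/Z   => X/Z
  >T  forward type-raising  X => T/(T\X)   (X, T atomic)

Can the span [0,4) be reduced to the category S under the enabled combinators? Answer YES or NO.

[0,4] S   <
  [0,1] "found" : S\PP
  [1,4] S\(S\PP)   <
    [1,3] S   >
      [1,2] "cat" : S/N
      [2,3] "saw" : N
    [3,4] "with" : (S\(S\PP))\S

YES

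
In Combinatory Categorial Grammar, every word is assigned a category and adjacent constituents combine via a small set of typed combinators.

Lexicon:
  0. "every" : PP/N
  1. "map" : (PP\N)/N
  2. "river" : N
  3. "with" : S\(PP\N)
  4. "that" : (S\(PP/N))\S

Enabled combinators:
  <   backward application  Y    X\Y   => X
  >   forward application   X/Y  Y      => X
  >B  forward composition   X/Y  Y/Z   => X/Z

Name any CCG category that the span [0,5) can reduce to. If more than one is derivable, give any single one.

[0,5] S   <
  [0,1] "every" : PP/N
  [1,5] S\(PP/N)   <
    [1,4] S   <
      [1,3] PP\N   >
        [1,2] "map" : (PP\N)/N
        [2,3] "river" : N
      [3,4] "with" : S\(PP\N)
    [4,5] "that" : (S\(PP/N))\S

S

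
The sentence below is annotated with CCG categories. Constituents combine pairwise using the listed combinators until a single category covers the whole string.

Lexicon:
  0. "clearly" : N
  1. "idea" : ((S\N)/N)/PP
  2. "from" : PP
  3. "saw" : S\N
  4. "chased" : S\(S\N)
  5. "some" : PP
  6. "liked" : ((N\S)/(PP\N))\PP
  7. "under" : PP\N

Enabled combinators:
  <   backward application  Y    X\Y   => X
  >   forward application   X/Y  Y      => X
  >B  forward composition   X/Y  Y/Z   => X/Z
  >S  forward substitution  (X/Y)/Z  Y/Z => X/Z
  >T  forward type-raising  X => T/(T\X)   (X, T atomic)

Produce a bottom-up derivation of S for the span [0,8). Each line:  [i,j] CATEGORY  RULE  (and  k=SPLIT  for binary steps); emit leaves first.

[0,1] N  lex  "clearly"
[1,2] ((S\N)/N)/PP  lex  "idea"
[2,3] PP  lex  "from"
[1,3] (S\N)/N  >  k=2
[3,4] S\N  lex  "saw"
[4,5] S\(S\N)  lex  "chased"
[3,5] S  <  k=4
[5,6] PP  lex  "some"
[6,7] ((N\S)/(PP\N))\PP  lex  "liked"
[5,7] (N\S)/(PP\N)  <  k=6
[7,8] PP\N  lex  "under"
[5,8] N\S  >  k=7
[3,8] N  <  k=5
[1,8] S\N  >  k=3
[0,8] S  <  k=1

[0,8] S   <
  [0,1] "clearly" : N
  [1,8] S\N   >
    [1,3] (S\N)/N   >
      [1,2] "idea" : ((S\N)/N)/PP
      [2,3] "from" : PP
    [3,8] N   <
      [3,5] S   <
        [3,4] "saw" : S\N
        [4,5] "chased" : S\(S\N)
      [5,8] N\S   >
        [5,7] (N\S)/(PP\N)   <
          [5,6] "some" : PP
          [6,7] "liked" : ((N\S)/(PP\N))\PP
        [7,8] "under" : PP\N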